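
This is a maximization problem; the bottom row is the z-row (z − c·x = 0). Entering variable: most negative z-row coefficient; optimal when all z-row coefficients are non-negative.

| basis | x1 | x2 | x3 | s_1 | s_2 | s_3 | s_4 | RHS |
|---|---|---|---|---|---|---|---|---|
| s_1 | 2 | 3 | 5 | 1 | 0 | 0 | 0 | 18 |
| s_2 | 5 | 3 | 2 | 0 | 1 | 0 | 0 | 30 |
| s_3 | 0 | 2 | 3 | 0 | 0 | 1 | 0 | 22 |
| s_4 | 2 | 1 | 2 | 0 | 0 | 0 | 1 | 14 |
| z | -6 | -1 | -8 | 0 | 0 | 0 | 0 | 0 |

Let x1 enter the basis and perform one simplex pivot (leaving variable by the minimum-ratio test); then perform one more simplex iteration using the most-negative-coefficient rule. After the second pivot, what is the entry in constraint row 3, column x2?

5/7

Ratio test on column x1 — row 1: 18/2 = 9; row 2: 30/5 = 6; row 3: entry 0 ≤ 0; row 4: 14/2 = 7. Minimum is 6 at row 2 (s_2 leaves); pivot element 5.
Divide row 2 by 5; eliminate column x1 from the other rows.
Second iteration: most negative z-row entry is -28/5 in column x3, so x3 enters.
Ratio test on column x3 — row 1: 6/(21/5) = 10/7; row 2: 6/(2/5) = 15; row 3: 22/3 = 22/3; row 4: 2/(6/5) = 5/3. Minimum is 10/7 at row 1 (s_1 leaves); pivot element 21/5.
Divide row 1 by 21/5; eliminate column x3 from the other rows.
After both pivots, the entry at constraint row 3, column x2 is 5/7.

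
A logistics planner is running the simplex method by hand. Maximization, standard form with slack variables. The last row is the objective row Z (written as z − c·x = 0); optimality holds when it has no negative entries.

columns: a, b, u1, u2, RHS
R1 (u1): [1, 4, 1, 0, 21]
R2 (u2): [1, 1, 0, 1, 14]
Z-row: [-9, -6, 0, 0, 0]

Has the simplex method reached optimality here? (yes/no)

no

The Z-row has a negative entry -9 in column a, so it is not optimal.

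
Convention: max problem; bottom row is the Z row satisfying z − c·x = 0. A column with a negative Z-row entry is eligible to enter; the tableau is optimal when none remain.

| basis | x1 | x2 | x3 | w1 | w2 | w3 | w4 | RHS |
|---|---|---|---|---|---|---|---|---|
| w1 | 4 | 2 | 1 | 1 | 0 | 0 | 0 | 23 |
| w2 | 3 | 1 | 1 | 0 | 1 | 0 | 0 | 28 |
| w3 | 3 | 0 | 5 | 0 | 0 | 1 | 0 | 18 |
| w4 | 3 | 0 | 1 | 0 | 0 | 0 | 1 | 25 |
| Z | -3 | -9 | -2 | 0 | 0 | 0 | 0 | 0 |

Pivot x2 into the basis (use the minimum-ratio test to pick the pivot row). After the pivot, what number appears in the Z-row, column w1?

Ratio test on column x2 — row 1: 23/2 = 23/2; row 2: 28/1 = 28; row 3: entry 0 ≤ 0; row 4: entry 0 ≤ 0. Minimum is 23/2 at row 1 (w1 leaves); pivot element 2.
Divide row 1 by 2; eliminate column x2 from the other rows.
Z-row update in column w1: 0 − (-9)·(1/2) = 9/2.

9/2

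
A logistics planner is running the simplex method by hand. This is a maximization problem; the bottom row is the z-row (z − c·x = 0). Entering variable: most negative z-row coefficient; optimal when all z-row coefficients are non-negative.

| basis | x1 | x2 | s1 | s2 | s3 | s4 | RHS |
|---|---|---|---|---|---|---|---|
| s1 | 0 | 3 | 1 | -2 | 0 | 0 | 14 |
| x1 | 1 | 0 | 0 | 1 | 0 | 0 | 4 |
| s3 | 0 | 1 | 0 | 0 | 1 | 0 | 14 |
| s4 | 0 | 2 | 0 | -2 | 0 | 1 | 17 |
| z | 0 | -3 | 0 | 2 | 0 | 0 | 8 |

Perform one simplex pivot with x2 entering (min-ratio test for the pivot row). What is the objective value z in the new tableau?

22

Ratio test on column x2 — row 1: 14/3 = 14/3; row 2: entry 0 ≤ 0; row 3: 14/1 = 14; row 4: 17/2 = 17/2. Minimum is 14/3 at row 1 (s1 leaves); pivot element 3.
Pivot on row 1; the z-row RHS becomes 8 − (-3)·(14/3) = 22.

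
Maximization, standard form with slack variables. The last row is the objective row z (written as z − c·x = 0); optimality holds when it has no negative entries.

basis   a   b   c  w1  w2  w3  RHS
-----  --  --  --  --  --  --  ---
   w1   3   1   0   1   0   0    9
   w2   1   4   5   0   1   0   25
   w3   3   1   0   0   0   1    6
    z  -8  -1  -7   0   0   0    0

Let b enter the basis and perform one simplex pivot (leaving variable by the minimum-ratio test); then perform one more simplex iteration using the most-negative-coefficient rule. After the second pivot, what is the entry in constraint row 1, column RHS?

3

Ratio test on column b — row 1: 9/1 = 9; row 2: 25/4 = 25/4; row 3: 6/1 = 6. Minimum is 6 at row 3 (w3 leaves); pivot element 1.
Divide row 3 by 1; eliminate column b from the other rows.
Second iteration: most negative z-row entry is -7 in column c, so c enters.
Ratio test on column c — row 1: entry 0 ≤ 0; row 2: 1/5 = 1/5; row 3: entry 0 ≤ 0. Minimum is 1/5 at row 2 (w2 leaves); pivot element 5.
Divide row 2 by 5; eliminate column c from the other rows.
After both pivots, the entry at constraint row 1, column RHS is 3.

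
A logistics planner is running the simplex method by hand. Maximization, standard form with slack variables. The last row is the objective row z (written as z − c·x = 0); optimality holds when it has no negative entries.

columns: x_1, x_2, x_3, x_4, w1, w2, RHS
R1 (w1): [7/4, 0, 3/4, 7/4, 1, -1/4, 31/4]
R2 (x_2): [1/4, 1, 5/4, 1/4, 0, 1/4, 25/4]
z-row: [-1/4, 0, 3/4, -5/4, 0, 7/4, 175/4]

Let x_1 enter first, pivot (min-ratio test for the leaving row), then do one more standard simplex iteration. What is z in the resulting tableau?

345/7

Ratio test on column x_1 — row 1: (31/4)/(7/4) = 31/7; row 2: (25/4)/(1/4) = 25. Minimum is 31/7 at row 1 (w1 leaves); pivot element 7/4.
Pivot on row 1; the z-row RHS becomes 175/4 − (-1/4)·(31/7) = 314/7.
Next entering variable (most negative z-row entry -1): x_4.
Ratio test on column x_4 — row 1: (31/7)/1 = 31/7; row 2: entry 0 ≤ 0. Minimum is 31/7 at row 1 (x_1 leaves); pivot element 1.
After the second pivot the z-row RHS is 314/7 − (-1)·(31/7) = 345/7.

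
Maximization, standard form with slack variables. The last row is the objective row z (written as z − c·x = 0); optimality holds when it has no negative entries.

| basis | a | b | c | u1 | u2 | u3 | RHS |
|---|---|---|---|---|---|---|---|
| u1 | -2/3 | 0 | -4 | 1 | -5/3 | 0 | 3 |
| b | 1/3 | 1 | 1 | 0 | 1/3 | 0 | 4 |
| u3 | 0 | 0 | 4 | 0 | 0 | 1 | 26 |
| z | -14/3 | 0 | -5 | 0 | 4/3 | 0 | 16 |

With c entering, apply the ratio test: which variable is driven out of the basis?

b

Column c entries and ratios — u1: -4 ≤ 0, skip; b: 4/1 = 4; u3: 26/4 = 13/2.
Smallest ratio is 4 in the row of b, so b leaves.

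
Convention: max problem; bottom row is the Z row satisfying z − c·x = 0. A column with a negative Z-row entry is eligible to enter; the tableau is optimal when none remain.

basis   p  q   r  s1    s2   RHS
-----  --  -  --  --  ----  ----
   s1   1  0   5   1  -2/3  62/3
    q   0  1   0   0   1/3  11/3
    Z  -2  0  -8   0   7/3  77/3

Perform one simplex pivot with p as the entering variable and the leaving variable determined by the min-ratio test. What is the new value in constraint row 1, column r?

5

Ratio test on column p — row 1: (62/3)/1 = 62/3; row 2: entry 0 ≤ 0. Minimum is 62/3 at row 1 (s1 leaves); pivot element 1.
Divide row 1 by 1; eliminate column p from the other rows.
In the new row 1, the r entry is the old entry divided by the pivot: 5/1 = 5.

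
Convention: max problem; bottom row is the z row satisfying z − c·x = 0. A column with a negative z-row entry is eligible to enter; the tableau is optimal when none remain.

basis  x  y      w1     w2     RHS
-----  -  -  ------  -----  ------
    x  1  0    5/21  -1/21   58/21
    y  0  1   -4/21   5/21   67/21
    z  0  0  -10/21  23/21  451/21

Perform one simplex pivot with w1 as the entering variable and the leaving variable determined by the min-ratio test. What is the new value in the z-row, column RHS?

27

Ratio test on column w1 — row 1: (58/21)/(5/21) = 58/5; row 2: entry -4/21 ≤ 0. Minimum is 58/5 at row 1 (x leaves); pivot element 5/21.
Divide row 1 by 5/21; eliminate column w1 from the other rows.
z-row update in column RHS: 451/21 − (-10/21)·(58/5) = 27.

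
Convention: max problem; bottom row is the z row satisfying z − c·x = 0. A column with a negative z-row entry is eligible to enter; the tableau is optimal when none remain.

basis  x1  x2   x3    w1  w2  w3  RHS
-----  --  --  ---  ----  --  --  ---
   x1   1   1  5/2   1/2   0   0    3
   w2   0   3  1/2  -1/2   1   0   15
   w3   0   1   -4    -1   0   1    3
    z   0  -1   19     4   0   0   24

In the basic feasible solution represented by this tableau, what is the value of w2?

15

w2 is basic (row 2); its value is the RHS of that row, 15.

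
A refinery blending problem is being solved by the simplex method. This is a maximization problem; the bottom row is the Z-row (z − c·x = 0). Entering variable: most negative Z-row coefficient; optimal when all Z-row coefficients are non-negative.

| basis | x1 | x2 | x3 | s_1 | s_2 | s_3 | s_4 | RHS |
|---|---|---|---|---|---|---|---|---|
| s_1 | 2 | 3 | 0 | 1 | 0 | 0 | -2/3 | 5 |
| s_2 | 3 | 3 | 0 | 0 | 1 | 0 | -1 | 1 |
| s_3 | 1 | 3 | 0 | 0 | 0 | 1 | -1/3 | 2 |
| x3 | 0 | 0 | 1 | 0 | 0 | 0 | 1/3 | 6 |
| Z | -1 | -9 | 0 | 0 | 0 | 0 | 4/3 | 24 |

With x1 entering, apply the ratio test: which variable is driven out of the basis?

s_2

Column x1 entries and ratios — s_1: 5/2 = 5/2; s_2: 1/3 = 1/3; s_3: 2/1 = 2; x3: 0 ≤ 0, skip.
Smallest ratio is 1/3 in the row of s_2, so s_2 leaves.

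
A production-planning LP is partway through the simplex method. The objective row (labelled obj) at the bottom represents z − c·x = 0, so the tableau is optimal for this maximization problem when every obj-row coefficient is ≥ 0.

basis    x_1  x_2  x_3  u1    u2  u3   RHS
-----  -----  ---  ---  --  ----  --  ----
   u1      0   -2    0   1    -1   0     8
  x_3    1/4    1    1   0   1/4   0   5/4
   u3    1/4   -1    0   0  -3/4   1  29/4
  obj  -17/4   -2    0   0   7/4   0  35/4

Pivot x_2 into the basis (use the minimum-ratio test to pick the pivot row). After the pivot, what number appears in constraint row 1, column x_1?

1/2

Ratio test on column x_2 — row 1: entry -2 ≤ 0; row 2: (5/4)/1 = 5/4; row 3: entry -1 ≤ 0. Minimum is 5/4 at row 2 (x_3 leaves); pivot element 1.
Divide row 2 by 1; eliminate column x_2 from the other rows.
Row 1 update in column x_1: 0 − (-2)·(1/4) = 1/2.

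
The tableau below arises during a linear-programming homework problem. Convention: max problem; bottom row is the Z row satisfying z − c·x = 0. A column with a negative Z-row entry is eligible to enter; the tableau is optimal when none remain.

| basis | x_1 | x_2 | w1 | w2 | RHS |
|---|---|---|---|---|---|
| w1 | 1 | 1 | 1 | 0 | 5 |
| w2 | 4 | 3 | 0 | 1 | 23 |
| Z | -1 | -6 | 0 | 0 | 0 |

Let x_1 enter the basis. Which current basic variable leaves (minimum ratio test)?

w1

Column x_1 entries and ratios — w1: 5/1 = 5; w2: 23/4 = 23/4.
Smallest ratio is 5 in the row of w1, so w1 leaves.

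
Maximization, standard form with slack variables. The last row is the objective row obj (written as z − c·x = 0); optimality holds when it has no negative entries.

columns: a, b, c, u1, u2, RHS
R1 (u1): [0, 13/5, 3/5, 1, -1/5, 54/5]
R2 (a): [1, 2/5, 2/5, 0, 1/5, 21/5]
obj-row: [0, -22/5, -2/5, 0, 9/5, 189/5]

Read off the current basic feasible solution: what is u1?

54/5

u1 is basic (row 1); its value is the RHS of that row, 54/5.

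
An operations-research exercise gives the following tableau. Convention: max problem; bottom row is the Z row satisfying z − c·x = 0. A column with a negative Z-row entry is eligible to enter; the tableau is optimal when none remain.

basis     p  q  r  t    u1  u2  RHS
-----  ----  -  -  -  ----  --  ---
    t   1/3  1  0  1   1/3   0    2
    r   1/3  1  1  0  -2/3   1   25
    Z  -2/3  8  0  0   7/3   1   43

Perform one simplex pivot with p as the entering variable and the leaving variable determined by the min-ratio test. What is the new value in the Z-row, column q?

Ratio test on column p — row 1: 2/(1/3) = 6; row 2: 25/(1/3) = 75. Minimum is 6 at row 1 (t leaves); pivot element 1/3.
Divide row 1 by 1/3; eliminate column p from the other rows.
Z-row update in column q: 8 − (-2/3)·3 = 10.

10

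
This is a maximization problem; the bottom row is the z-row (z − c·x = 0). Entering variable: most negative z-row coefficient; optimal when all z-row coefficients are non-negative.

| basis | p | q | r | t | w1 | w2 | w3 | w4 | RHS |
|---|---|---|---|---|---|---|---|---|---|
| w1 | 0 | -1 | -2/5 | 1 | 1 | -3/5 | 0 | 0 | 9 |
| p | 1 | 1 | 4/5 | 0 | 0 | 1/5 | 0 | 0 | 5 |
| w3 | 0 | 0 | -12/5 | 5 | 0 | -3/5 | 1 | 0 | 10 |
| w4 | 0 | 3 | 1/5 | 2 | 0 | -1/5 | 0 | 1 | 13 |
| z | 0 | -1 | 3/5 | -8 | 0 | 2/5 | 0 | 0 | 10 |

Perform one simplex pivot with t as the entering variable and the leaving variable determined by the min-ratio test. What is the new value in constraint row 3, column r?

Ratio test on column t — row 1: 9/1 = 9; row 2: entry 0 ≤ 0; row 3: 10/5 = 2; row 4: 13/2 = 13/2. Minimum is 2 at row 3 (w3 leaves); pivot element 5.
Divide row 3 by 5; eliminate column t from the other rows.
In the new row 3, the r entry is the old entry divided by the pivot: (-12/5)/5 = -12/25.

-12/25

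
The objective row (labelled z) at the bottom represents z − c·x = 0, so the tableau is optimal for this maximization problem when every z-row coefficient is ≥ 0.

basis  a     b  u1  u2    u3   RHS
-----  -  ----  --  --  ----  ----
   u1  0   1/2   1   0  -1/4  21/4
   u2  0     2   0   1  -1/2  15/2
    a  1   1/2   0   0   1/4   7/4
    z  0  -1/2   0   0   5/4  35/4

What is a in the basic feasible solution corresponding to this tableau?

7/4

a is basic (row 3); its value is the RHS of that row, 7/4.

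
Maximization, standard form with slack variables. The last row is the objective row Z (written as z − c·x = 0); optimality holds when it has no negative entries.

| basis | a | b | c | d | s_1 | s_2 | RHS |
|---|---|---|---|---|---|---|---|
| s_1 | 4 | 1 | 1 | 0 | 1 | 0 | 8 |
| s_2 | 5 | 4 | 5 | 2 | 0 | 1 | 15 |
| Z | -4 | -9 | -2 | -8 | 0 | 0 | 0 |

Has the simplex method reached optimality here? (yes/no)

no

The Z-row has a negative entry -9 in column b, so it is not optimal.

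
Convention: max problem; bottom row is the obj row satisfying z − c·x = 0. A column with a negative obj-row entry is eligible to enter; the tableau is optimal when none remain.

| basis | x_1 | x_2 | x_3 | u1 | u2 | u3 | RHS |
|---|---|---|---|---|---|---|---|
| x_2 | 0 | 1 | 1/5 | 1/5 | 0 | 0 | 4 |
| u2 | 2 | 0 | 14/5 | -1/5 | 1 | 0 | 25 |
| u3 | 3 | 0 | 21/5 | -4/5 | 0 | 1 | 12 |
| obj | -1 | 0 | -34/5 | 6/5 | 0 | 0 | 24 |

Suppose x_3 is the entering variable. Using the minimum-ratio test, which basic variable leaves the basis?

Column x_3 entries and ratios — x_2: 4/(1/5) = 20; u2: 25/(14/5) = 125/14; u3: 12/(21/5) = 20/7.
Smallest ratio is 20/7 in the row of u3, so u3 leaves.

u3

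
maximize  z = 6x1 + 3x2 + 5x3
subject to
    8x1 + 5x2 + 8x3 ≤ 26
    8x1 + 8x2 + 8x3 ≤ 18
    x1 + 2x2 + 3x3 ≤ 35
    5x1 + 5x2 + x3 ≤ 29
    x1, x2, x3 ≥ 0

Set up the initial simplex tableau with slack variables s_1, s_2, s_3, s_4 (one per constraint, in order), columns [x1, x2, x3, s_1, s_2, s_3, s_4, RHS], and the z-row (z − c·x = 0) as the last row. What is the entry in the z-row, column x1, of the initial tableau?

-6

The z-row carries the negated objective coefficients: the x1 entry is -6.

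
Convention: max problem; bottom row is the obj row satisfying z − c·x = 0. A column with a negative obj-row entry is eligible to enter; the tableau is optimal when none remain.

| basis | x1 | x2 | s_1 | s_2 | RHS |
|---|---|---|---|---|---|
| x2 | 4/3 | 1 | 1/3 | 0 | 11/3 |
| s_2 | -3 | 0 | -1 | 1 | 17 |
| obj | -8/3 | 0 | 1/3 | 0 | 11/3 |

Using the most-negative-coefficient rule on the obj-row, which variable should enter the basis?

x1

Negative obj-row entries: x1: -8/3.
The most negative is -8/3 in column x1, so x1 enters.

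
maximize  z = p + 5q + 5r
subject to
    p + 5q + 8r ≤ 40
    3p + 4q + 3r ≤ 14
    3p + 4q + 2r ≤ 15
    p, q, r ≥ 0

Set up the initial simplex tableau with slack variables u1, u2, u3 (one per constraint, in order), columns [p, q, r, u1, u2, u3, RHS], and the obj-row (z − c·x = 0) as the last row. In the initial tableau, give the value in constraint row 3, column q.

Constraint 3 has coefficient 4 on q.

4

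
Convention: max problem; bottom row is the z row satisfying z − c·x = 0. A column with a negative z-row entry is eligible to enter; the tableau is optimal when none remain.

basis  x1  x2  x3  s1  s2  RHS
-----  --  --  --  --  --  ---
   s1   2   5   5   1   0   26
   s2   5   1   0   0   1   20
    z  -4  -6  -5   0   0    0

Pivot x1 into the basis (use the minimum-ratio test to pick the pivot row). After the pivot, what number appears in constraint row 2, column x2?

1/5

Ratio test on column x1 — row 1: 26/2 = 13; row 2: 20/5 = 4. Minimum is 4 at row 2 (s2 leaves); pivot element 5.
Divide row 2 by 5; eliminate column x1 from the other rows.
In the new row 2, the x2 entry is the old entry divided by the pivot: 1/5 = 1/5.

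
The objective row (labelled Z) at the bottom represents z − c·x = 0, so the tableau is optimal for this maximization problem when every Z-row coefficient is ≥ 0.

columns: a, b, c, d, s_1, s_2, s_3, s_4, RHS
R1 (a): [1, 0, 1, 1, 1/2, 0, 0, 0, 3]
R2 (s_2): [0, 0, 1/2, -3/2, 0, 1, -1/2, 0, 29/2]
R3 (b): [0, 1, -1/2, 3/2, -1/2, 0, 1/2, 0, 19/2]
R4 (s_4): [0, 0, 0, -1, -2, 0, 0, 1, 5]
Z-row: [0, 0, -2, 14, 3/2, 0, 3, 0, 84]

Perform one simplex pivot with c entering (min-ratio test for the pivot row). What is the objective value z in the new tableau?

90

Ratio test on column c — row 1: 3/1 = 3; row 2: (29/2)/(1/2) = 29; row 3: entry -1/2 ≤ 0; row 4: entry 0 ≤ 0. Minimum is 3 at row 1 (a leaves); pivot element 1.
Pivot on row 1; the Z-row RHS becomes 84 − (-2)·3 = 90.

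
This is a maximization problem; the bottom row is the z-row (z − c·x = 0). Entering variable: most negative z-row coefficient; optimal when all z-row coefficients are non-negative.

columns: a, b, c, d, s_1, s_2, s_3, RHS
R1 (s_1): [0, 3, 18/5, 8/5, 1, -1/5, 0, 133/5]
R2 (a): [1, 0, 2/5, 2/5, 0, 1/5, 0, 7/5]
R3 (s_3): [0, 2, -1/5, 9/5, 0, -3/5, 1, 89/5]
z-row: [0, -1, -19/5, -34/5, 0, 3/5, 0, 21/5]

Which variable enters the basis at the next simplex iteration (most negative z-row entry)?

Negative z-row entries: b: -1, c: -19/5, d: -34/5.
The most negative is -34/5 in column d, so d enters.

d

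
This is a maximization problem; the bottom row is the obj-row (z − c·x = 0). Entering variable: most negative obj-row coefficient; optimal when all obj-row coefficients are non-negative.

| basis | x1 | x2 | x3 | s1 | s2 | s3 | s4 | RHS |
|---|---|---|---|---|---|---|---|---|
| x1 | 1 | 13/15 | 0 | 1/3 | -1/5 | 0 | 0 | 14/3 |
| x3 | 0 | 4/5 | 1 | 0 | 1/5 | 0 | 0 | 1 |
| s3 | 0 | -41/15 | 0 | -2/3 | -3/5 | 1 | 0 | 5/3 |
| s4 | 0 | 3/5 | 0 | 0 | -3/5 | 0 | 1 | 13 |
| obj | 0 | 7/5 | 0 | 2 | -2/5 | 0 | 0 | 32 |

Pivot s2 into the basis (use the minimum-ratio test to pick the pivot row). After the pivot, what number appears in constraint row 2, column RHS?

5

Ratio test on column s2 — row 1: entry -1/5 ≤ 0; row 2: 1/(1/5) = 5; row 3: entry -3/5 ≤ 0; row 4: entry -3/5 ≤ 0. Minimum is 5 at row 2 (x3 leaves); pivot element 1/5.
Divide row 2 by 1/5; eliminate column s2 from the other rows.
In the new row 2, the RHS entry is the old entry divided by the pivot: 1/(1/5) = 5.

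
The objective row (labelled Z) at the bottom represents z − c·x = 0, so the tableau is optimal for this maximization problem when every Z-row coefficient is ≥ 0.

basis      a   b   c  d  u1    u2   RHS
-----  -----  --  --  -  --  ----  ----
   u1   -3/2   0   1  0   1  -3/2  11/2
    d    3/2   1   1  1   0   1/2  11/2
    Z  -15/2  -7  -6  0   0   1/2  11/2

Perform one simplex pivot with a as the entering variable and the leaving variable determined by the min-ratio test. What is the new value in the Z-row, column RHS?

33

Ratio test on column a — row 1: entry -3/2 ≤ 0; row 2: (11/2)/(3/2) = 11/3. Minimum is 11/3 at row 2 (d leaves); pivot element 3/2.
Divide row 2 by 3/2; eliminate column a from the other rows.
Z-row update in column RHS: 11/2 − (-15/2)·(11/3) = 33.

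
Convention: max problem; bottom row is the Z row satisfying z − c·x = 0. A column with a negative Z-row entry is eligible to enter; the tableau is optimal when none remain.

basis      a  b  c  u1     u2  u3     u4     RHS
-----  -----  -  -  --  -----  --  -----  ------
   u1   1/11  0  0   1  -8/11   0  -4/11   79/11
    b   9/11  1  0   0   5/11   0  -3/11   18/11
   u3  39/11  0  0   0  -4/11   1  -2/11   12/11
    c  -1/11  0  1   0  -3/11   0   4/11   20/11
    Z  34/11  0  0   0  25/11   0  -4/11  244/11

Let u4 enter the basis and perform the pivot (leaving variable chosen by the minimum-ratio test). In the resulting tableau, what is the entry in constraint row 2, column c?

Ratio test on column u4 — row 1: entry -4/11 ≤ 0; row 2: entry -3/11 ≤ 0; row 3: entry -2/11 ≤ 0; row 4: (20/11)/(4/11) = 5. Minimum is 5 at row 4 (c leaves); pivot element 4/11.
Divide row 4 by 4/11; eliminate column u4 from the other rows.
Row 2 update in column c: 0 − (-3/11)·(11/4) = 3/4.

3/4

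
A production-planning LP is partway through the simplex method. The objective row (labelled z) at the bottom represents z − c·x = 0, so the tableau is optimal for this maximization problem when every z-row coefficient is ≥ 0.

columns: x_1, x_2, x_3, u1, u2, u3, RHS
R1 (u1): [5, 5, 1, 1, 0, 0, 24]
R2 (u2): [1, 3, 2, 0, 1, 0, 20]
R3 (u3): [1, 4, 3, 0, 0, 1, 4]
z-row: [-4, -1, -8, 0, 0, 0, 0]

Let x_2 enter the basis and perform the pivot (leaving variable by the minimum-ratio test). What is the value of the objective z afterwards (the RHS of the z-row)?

Ratio test on column x_2 — row 1: 24/5 = 24/5; row 2: 20/3 = 20/3; row 3: 4/4 = 1. Minimum is 1 at row 3 (u3 leaves); pivot element 4.
Pivot on row 3; the z-row RHS becomes 0 − (-1)·1 = 1.

1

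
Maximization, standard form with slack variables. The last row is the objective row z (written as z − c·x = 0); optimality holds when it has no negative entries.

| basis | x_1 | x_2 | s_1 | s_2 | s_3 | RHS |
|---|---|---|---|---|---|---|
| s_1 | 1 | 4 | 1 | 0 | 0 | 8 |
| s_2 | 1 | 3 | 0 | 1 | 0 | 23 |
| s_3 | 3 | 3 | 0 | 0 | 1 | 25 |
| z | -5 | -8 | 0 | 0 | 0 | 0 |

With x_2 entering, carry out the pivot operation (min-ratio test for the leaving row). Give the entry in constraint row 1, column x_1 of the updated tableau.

Ratio test on column x_2 — row 1: 8/4 = 2; row 2: 23/3 = 23/3; row 3: 25/3 = 25/3. Minimum is 2 at row 1 (s_1 leaves); pivot element 4.
Divide row 1 by 4; eliminate column x_2 from the other rows.
In the new row 1, the x_1 entry is the old entry divided by the pivot: 1/4 = 1/4.

1/4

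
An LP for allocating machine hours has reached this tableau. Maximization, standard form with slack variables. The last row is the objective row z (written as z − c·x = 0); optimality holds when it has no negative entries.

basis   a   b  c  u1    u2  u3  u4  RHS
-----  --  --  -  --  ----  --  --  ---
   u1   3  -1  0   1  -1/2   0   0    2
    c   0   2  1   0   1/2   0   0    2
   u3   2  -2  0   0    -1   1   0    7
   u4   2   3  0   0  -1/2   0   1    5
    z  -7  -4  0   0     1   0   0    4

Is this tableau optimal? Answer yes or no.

no

The z-row has a negative entry -7 in column a, so it is not optimal.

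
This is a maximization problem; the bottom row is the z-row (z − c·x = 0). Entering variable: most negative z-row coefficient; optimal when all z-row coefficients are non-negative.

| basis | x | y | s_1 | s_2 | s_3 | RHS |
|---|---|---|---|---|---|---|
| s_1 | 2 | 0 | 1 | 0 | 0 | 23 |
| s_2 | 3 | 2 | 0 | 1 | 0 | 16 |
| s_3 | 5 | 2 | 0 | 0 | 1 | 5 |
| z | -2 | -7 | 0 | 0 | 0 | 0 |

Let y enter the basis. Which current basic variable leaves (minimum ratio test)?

s_3

Column y entries and ratios — s_1: 0 ≤ 0, skip; s_2: 16/2 = 8; s_3: 5/2 = 5/2.
Smallest ratio is 5/2 in the row of s_3, so s_3 leaves.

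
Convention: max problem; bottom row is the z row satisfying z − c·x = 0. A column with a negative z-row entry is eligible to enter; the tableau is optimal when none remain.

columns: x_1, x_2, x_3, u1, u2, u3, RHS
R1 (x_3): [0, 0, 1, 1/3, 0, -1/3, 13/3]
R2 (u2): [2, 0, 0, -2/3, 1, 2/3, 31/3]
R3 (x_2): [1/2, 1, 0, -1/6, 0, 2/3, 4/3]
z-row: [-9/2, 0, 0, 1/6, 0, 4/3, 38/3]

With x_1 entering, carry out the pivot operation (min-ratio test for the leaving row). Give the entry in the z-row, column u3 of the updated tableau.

22/3

Ratio test on column x_1 — row 1: entry 0 ≤ 0; row 2: (31/3)/2 = 31/6; row 3: (4/3)/(1/2) = 8/3. Minimum is 8/3 at row 3 (x_2 leaves); pivot element 1/2.
Divide row 3 by 1/2; eliminate column x_1 from the other rows.
z-row update in column u3: 4/3 − (-9/2)·(4/3) = 22/3.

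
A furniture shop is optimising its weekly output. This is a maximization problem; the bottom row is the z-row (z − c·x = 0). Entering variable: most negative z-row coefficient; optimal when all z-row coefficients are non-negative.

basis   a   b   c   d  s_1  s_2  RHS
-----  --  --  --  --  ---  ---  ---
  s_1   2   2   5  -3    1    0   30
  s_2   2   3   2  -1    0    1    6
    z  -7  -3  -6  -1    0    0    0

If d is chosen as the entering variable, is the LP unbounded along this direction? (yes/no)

yes

Every constraint-row entry in column d is ≤ 0, so increasing d is unbounded.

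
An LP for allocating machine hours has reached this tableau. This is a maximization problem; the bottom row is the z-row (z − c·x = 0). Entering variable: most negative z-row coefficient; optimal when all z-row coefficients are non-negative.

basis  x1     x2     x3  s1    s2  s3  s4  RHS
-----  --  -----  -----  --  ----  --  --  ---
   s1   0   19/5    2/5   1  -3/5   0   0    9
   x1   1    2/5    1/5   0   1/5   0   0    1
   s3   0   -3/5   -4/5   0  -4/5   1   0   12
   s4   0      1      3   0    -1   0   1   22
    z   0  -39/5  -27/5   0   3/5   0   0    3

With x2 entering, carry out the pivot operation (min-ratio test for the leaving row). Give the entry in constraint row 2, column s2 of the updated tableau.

5/19

Ratio test on column x2 — row 1: 9/(19/5) = 45/19; row 2: 1/(2/5) = 5/2; row 3: entry -3/5 ≤ 0; row 4: 22/1 = 22. Minimum is 45/19 at row 1 (s1 leaves); pivot element 19/5.
Divide row 1 by 19/5; eliminate column x2 from the other rows.
Row 2 update in column s2: 1/5 − (2/5)·(-3/19) = 5/19.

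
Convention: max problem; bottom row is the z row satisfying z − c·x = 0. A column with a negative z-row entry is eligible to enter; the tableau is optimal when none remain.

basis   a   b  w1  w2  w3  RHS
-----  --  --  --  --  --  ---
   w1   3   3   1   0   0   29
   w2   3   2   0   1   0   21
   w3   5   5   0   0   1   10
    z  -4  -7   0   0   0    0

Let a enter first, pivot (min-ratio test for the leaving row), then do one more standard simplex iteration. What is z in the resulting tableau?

14

Ratio test on column a — row 1: 29/3 = 29/3; row 2: 21/3 = 7; row 3: 10/5 = 2. Minimum is 2 at row 3 (w3 leaves); pivot element 5.
Pivot on row 3; the z-row RHS becomes 0 − (-4)·2 = 8.
Next entering variable (most negative z-row entry -3): b.
Ratio test on column b — row 1: entry 0 ≤ 0; row 2: entry -1 ≤ 0; row 3: 2/1 = 2. Minimum is 2 at row 3 (a leaves); pivot element 1.
After the second pivot the z-row RHS is 8 − (-3)·2 = 14.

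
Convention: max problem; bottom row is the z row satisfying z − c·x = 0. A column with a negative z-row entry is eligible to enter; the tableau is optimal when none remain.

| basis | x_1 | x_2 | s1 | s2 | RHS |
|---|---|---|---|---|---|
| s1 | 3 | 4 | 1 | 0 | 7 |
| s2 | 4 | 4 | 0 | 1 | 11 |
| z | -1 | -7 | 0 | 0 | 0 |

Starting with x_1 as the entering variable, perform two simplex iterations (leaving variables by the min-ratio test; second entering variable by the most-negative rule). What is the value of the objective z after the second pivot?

49/4

Ratio test on column x_1 — row 1: 7/3 = 7/3; row 2: 11/4 = 11/4. Minimum is 7/3 at row 1 (s1 leaves); pivot element 3.
Pivot on row 1; the z-row RHS becomes 0 − (-1)·(7/3) = 7/3.
Next entering variable (most negative z-row entry -17/3): x_2.
Ratio test on column x_2 — row 1: (7/3)/(4/3) = 7/4; row 2: entry -4/3 ≤ 0. Minimum is 7/4 at row 1 (x_1 leaves); pivot element 4/3.
After the second pivot the z-row RHS is 7/3 − (-17/3)·(7/4) = 49/4.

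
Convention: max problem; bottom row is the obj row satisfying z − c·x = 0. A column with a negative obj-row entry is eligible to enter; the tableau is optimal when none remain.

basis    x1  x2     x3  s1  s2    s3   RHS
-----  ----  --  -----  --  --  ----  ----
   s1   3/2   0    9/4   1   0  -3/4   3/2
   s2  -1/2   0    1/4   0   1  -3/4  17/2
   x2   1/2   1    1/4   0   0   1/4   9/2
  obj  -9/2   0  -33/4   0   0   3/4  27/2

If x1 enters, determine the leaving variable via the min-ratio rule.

s1

Column x1 entries and ratios — s1: (3/2)/(3/2) = 1; s2: -1/2 ≤ 0, skip; x2: (9/2)/(1/2) = 9.
Smallest ratio is 1 in the row of s1, so s1 leaves.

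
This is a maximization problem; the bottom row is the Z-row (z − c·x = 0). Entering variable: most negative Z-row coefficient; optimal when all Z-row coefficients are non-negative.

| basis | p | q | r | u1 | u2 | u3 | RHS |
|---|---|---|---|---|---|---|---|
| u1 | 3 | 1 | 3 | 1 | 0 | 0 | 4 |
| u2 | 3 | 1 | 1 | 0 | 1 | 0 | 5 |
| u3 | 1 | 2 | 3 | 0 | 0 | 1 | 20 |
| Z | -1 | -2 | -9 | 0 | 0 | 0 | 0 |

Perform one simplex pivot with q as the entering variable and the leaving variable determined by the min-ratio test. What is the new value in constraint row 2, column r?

-2

Ratio test on column q — row 1: 4/1 = 4; row 2: 5/1 = 5; row 3: 20/2 = 10. Minimum is 4 at row 1 (u1 leaves); pivot element 1.
Divide row 1 by 1; eliminate column q from the other rows.
Row 2 update in column r: 1 − 1·3 = -2.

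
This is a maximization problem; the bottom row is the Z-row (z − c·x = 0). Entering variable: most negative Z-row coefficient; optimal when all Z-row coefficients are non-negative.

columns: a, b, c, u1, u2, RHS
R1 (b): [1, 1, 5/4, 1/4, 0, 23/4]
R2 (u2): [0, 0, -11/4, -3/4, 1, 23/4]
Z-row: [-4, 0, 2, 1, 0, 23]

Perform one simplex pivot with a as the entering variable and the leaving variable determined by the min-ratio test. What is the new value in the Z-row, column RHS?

46

Ratio test on column a — row 1: (23/4)/1 = 23/4; row 2: entry 0 ≤ 0. Minimum is 23/4 at row 1 (b leaves); pivot element 1.
Divide row 1 by 1; eliminate column a from the other rows.
Z-row update in column RHS: 23 − (-4)·(23/4) = 46.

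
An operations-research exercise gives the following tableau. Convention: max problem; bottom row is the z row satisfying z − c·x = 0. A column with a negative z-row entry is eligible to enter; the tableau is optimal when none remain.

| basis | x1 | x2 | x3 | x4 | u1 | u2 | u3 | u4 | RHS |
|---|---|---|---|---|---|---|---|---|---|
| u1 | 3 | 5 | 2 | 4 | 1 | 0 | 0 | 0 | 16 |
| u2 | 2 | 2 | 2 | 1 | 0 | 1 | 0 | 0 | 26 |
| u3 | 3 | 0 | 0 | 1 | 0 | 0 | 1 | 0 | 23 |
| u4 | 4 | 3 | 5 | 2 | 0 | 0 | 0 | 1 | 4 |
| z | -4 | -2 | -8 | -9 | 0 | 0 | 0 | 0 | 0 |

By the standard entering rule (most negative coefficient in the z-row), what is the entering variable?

Negative z-row entries: x1: -4, x2: -2, x3: -8, x4: -9.
The most negative is -9 in column x4, so x4 enters.

x4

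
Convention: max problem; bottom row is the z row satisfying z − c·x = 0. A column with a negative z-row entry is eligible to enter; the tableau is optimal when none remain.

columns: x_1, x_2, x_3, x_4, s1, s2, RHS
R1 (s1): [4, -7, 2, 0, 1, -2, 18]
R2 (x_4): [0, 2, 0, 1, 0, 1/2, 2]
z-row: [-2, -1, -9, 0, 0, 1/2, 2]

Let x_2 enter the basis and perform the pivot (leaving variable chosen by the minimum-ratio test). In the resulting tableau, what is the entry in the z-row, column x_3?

-9

Ratio test on column x_2 — row 1: entry -7 ≤ 0; row 2: 2/2 = 1. Minimum is 1 at row 2 (x_4 leaves); pivot element 2.
Divide row 2 by 2; eliminate column x_2 from the other rows.
z-row update in column x_3: -9 − (-1)·0 = -9.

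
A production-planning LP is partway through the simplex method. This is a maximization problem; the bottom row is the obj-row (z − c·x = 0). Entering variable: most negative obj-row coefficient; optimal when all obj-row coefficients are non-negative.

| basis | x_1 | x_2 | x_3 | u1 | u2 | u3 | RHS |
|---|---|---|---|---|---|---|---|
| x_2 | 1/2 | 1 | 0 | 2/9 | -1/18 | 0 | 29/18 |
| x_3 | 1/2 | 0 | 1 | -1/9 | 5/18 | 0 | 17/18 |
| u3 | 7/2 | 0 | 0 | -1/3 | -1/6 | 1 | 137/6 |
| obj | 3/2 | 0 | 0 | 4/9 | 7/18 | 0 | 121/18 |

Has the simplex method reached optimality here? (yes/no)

yes

Every obj-row coefficient is ≥ 0, so the tableau is optimal.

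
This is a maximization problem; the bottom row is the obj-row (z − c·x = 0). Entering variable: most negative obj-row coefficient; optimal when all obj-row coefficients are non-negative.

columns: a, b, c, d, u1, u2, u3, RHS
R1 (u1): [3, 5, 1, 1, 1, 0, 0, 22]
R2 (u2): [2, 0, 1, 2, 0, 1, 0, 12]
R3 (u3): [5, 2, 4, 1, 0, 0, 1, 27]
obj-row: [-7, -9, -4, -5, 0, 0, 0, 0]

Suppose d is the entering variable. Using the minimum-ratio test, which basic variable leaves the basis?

Column d entries and ratios — u1: 22/1 = 22; u2: 12/2 = 6; u3: 27/1 = 27.
Smallest ratio is 6 in the row of u2, so u2 leaves.

u2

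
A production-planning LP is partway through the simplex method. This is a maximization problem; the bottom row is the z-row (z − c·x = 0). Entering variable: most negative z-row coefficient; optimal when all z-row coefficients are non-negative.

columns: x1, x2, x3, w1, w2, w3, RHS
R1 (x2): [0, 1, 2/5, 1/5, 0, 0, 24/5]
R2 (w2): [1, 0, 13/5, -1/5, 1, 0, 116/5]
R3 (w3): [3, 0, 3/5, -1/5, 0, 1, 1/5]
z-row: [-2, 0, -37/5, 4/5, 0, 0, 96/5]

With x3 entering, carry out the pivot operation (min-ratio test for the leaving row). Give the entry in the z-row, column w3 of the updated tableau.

Ratio test on column x3 — row 1: (24/5)/(2/5) = 12; row 2: (116/5)/(13/5) = 116/13; row 3: (1/5)/(3/5) = 1/3. Minimum is 1/3 at row 3 (w3 leaves); pivot element 3/5.
Divide row 3 by 3/5; eliminate column x3 from the other rows.
z-row update in column w3: 0 − (-37/5)·(5/3) = 37/3.

37/3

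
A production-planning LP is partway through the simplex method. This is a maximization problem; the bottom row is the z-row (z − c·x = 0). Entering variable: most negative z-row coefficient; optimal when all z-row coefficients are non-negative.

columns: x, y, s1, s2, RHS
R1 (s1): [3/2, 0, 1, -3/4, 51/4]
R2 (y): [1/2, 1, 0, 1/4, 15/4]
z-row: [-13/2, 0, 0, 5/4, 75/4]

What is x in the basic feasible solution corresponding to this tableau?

0

x is not in the basis, so in the current basic feasible solution x = 0.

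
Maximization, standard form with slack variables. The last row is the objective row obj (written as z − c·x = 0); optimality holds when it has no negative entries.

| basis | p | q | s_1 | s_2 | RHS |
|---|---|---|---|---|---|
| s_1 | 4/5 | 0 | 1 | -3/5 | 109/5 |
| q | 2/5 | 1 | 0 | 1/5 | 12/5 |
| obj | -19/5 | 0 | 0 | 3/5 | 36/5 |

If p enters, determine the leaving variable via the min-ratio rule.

q

Column p entries and ratios — s_1: (109/5)/(4/5) = 109/4; q: (12/5)/(2/5) = 6.
Smallest ratio is 6 in the row of q, so q leaves.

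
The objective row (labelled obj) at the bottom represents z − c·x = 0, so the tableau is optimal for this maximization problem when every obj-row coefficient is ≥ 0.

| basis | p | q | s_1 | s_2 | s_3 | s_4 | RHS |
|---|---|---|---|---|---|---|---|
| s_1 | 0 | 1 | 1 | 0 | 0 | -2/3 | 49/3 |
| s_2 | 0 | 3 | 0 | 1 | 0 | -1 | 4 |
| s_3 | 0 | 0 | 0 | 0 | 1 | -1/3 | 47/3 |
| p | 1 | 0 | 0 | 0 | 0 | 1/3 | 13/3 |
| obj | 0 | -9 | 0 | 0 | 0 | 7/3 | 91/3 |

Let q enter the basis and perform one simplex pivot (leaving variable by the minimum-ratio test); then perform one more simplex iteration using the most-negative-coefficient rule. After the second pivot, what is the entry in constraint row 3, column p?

Ratio test on column q — row 1: (49/3)/1 = 49/3; row 2: 4/3 = 4/3; row 3: entry 0 ≤ 0; row 4: entry 0 ≤ 0. Minimum is 4/3 at row 2 (s_2 leaves); pivot element 3.
Divide row 2 by 3; eliminate column q from the other rows.
Second iteration: most negative obj-row entry is -2/3 in column s_4, so s_4 enters.
Ratio test on column s_4 — row 1: entry -1/3 ≤ 0; row 2: entry -1/3 ≤ 0; row 3: entry -1/3 ≤ 0; row 4: (13/3)/(1/3) = 13. Minimum is 13 at row 4 (p leaves); pivot element 1/3.
Divide row 4 by 1/3; eliminate column s_4 from the other rows.
After both pivots, the entry at constraint row 3, column p is 1.

1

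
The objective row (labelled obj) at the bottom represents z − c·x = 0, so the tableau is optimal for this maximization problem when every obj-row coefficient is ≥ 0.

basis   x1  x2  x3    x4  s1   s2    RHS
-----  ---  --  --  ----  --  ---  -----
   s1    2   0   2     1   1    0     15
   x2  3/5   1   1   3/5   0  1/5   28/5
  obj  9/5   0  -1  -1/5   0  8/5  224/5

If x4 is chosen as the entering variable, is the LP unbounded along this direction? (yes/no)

no

Column x4 has positive entries in row(s) 1, 2, so the ratio test bounds it — not unbounded.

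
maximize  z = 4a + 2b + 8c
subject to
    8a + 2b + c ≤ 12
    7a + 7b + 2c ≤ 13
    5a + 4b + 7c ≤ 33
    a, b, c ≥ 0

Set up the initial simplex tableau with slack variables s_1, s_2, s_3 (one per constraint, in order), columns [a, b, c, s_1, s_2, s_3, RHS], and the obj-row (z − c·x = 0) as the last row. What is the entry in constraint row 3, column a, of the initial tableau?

5

Constraint 3 has coefficient 5 on a.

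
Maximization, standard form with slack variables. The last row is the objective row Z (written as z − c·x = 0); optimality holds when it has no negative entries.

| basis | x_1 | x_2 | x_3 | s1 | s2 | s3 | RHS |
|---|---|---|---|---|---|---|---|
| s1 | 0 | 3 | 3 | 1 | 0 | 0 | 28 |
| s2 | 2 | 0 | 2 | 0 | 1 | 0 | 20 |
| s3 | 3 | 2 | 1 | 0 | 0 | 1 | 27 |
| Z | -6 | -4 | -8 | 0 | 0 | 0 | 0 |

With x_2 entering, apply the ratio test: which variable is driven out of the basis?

s1

Column x_2 entries and ratios — s1: 28/3 = 28/3; s2: 0 ≤ 0, skip; s3: 27/2 = 27/2.
Smallest ratio is 28/3 in the row of s1, so s1 leaves.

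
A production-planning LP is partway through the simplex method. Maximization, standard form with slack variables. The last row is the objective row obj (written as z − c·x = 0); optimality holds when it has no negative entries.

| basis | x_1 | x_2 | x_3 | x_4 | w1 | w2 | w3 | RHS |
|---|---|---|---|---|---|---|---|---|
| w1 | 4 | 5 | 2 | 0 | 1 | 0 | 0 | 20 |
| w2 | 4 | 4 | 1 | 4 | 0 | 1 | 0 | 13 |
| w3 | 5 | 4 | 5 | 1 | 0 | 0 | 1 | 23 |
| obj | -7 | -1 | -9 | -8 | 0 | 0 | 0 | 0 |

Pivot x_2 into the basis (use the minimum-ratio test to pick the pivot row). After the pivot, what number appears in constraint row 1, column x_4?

-5

Ratio test on column x_2 — row 1: 20/5 = 4; row 2: 13/4 = 13/4; row 3: 23/4 = 23/4. Minimum is 13/4 at row 2 (w2 leaves); pivot element 4.
Divide row 2 by 4; eliminate column x_2 from the other rows.
Row 1 update in column x_4: 0 − 5·1 = -5.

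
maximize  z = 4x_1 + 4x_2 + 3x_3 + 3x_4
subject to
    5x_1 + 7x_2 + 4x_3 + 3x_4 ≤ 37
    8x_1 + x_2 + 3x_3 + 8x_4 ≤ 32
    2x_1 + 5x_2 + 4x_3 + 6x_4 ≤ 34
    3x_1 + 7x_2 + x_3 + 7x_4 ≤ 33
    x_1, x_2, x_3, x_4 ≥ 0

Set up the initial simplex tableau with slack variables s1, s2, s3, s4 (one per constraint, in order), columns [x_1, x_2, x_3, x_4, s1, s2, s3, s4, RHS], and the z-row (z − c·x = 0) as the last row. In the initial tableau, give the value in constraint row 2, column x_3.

Constraint 2 has coefficient 3 on x_3.

3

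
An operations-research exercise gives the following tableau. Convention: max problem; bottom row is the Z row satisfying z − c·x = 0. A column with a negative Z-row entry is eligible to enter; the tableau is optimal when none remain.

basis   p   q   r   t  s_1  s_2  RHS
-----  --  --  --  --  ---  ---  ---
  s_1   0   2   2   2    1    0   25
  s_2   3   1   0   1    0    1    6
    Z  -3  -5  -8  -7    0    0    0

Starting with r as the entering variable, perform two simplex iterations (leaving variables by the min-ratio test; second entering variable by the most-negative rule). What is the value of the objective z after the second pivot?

106

Ratio test on column r — row 1: 25/2 = 25/2; row 2: entry 0 ≤ 0. Minimum is 25/2 at row 1 (s_1 leaves); pivot element 2.
Pivot on row 1; the Z-row RHS becomes 0 − (-8)·(25/2) = 100.
Next entering variable (most negative Z-row entry -3): p.
Ratio test on column p — row 1: entry 0 ≤ 0; row 2: 6/3 = 2. Minimum is 2 at row 2 (s_2 leaves); pivot element 3.
After the second pivot the Z-row RHS is 100 − (-3)·2 = 106.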